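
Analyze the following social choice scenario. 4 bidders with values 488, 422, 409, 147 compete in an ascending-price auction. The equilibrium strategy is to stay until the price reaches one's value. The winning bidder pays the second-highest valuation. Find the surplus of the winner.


Step 1: Identify the highest value: 488
Step 2: Identify the second-highest value: 422
Step 3: The final price = second-highest value = 422
Step 4: Surplus = 488 - 422 = 66

66


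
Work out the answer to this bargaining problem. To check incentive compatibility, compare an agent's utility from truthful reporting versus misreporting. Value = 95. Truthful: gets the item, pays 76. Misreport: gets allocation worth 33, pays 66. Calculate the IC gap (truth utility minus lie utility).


Step 1: U(truth) = value - payment = 95 - 76 = 19
Step 2: U(lie) = allocation - payment = 33 - 66 = -33
Step 3: IC gap = 19 - (-33) = 52

52


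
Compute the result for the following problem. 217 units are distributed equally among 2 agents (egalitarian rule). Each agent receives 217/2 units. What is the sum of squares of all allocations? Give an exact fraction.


Step 1: Each agent's share = 217/2
Step 2: Square of each share = (217/2)^2 = 47089/4
Step 3: Sum of squares = 2 * 47089/4 = 47089/2

47089/2


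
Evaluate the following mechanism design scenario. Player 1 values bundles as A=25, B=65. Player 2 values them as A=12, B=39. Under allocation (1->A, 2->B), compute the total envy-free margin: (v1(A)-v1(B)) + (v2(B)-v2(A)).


Step 1: Player 1's margin = v1(A) - v1(B) = 25 - 65 = -40
Step 2: Player 2's margin = v2(B) - v2(A) = 39 - 12 = 27
Step 3: Total margin = -40 + 27 = -13

-13


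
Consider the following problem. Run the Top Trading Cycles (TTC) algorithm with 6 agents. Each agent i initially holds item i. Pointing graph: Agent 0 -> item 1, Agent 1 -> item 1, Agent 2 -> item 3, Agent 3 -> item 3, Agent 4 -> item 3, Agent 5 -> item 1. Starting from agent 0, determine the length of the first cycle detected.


Step 1: Trace the pointer graph from agent 0: 0 -> 1 -> 1
Step 2: A cycle is detected when we revisit agent 1
Step 3: The cycle is: 1 -> 1
Step 4: Cycle length = 1

1


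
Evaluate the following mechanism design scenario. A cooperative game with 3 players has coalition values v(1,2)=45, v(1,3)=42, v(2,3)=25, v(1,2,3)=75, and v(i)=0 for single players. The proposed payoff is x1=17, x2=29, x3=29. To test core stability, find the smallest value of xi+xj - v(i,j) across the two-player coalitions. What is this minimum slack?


Step 1: Slack for coalition (1,2): x1+x2 - v12 = 46 - 45 = 1
Step 2: Slack for coalition (1,3): x1+x3 - v13 = 46 - 42 = 4
Step 3: Slack for coalition (2,3): x2+x3 - v23 = 58 - 25 = 33
Step 4: Minimum slack = min(1, 4, 33) = 1, attained by (1,2); no pair can gain by deviating, so the allocation is in the core

1


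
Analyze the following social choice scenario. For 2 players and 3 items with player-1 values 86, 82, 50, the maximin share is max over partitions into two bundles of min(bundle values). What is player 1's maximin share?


Step 1: Item values = 86, 82, 50
Step 2: Enumerate all 2-bundle partitions and take the smaller bundle:
  Partition 1: {86} vs {82,50} -> bundles 86, 132; min = 86
  Partition 2: {82} vs {86,50} -> bundles 82, 136; min = 82
  Partition 3: {50} vs {86,82} -> bundles 50, 168; min = 50
Step 3: MMS = max(86, 82, 50) = 86

86


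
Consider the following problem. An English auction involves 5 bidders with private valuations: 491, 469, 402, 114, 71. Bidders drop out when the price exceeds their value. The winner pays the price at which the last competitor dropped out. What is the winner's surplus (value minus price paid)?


Step 1: Identify the highest value: 491
Step 2: Identify the second-highest value: 469
Step 3: The final price = second-highest value = 469
Step 4: Surplus = 491 - 469 = 22

22


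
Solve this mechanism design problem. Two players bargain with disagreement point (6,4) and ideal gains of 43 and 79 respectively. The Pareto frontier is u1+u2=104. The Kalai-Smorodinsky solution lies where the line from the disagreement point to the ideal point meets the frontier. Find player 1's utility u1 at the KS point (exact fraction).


Step 1: At the KS point, (u1-d1)/r1 = (u2-d2)/r2 = t and u1+u2 = 104
Step 2: u1 = d1 + r1*t and u2 = d2 + r2*t, so (d1 + r1*t) + (d2 + r2*t) = 104
Step 3: t = (104 - 6 - 4)/(43 + 79) = 94/122 = 47/61
Step 4: u1 = d1 + r1*t = 6 + 43 * 47/61 = 2387/61
Step 5: (Check: u2 = d2 + r2*t = 3957/61; u1+u2 = 2387/61 + 3957/61 = 104, on the frontier.)

2387/61


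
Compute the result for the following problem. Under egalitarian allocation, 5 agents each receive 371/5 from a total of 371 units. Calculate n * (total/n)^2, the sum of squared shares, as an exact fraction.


Step 1: Each agent's share = 371/5
Step 2: Square of each share = (371/5)^2 = 137641/25
Step 3: Sum of squares = 5 * 137641/25 = 137641/5

137641/5


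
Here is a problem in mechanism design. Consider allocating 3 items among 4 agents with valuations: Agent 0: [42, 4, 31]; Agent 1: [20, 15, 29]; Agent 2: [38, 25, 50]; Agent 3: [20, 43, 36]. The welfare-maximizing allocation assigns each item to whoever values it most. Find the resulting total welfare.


Step 1: For each item, find the maximum value among all agents.
Step 2: Item 0 -> Agent 0 (value 42)
Step 3: Item 1 -> Agent 3 (value 43)
Step 4: Item 2 -> Agent 2 (value 50)
Step 5: Total welfare = 42 + 43 + 50 = 135

135


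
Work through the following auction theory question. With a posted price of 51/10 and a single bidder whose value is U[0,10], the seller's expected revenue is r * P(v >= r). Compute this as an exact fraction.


Step 1: Posted price r = 51/10, value support [0,10]
Step 2: P(v >= r) = (10 - 51/10)/10 = 49/100
Step 3: Expected revenue = r * P(v >= r) = 51/10 * 49/100
Step 4: Revenue = 2499/1000

2499/1000


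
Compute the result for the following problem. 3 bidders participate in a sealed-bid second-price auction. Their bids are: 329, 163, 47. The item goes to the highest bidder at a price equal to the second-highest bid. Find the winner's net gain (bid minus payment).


Step 1: Sort bids in descending order: 329, 163, 47
Step 2: The winning bid is the highest: 329
Step 3: The payment equals the second-highest bid: 163
Step 4: Surplus = winner's bid - payment = 329 - 163 = 166

166


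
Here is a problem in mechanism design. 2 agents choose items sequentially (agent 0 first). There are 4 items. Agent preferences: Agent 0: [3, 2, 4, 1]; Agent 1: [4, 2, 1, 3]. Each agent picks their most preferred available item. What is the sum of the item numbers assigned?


Step 1: Agent 0 picks item 3
Step 2: Agent 1 picks item 4
Step 3: Sum = 3 + 4 = 7

7


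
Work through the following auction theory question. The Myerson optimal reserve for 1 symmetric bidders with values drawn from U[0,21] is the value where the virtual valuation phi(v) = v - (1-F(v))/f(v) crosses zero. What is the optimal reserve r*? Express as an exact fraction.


Step 1: For U[0,21], F(v) = v/21 and f(v) = 1/21
Step 2: phi(v) = v - (1 - v/21)/(1/21) = v - (21 - v) = 2v - 21
Step 3: Set phi(r*) = 0: 2r* - 21 = 0
Step 4: r* = 21/2 (the number of bidders n = 1 does not enter)

21/2


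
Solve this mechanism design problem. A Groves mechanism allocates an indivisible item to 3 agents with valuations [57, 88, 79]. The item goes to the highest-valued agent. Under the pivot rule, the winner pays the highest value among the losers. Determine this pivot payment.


Step 1: The efficient winner is agent 1 with value 88
Step 2: Other agents' values: [57, 79]
Step 3: Pivot payment = max(others) = 79
Step 4: The winner pays 79

79


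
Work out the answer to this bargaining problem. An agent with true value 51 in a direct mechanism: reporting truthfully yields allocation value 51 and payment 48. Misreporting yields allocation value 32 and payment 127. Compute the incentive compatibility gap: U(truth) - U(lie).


Step 1: U(truth) = value - payment = 51 - 48 = 3
Step 2: U(lie) = allocation - payment = 32 - 127 = -95
Step 3: IC gap = 3 - (-95) = 98

98


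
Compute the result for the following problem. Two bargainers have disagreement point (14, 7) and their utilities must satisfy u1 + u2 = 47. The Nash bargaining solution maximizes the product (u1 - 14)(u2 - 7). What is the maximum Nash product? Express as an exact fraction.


Step 1: The Nash solution splits surplus symmetrically above the disagreement point
Step 2: u1 = (total + d1 - d2)/2 = (47 + 14 - 7)/2 = 27
Step 3: u2 = (total - d1 + d2)/2 = (47 - 14 + 7)/2 = 20
Step 4: Nash product = (27 - 14) * (20 - 7)
Step 5: = 13 * 13 = 169

169


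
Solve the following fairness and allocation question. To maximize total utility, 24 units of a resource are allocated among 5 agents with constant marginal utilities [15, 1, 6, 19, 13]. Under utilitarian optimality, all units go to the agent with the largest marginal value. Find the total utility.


Step 1: The marginal utilities are [15, 1, 6, 19, 13]
Step 2: The highest marginal utility is 19
Step 3: All 24 units go to that agent
Step 4: Total utility = 19 * 24 = 456

456


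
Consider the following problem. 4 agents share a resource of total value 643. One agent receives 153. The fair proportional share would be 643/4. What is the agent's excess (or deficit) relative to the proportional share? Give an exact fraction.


Step 1: Proportional share = 643/4
Step 2: Agent's actual allocation = 153
Step 3: Excess = 153 - 643/4 = -31/4

-31/4


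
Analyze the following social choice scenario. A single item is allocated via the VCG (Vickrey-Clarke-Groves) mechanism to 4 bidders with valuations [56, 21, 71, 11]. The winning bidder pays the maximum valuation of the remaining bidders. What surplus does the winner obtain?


Step 1: The winner is the agent with the highest value: agent 2 with value 71
Step 2: Values of other agents: [56, 21, 11]
Step 3: VCG payment = max of others' values = 56
Step 4: Surplus = 71 - 56 = 15

15


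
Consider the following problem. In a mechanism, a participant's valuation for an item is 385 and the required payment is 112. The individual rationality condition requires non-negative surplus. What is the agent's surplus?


Step 1: Surplus = value - payment = 385 - 112 = 273
Step 2: IR is satisfied (surplus >= 0)

273


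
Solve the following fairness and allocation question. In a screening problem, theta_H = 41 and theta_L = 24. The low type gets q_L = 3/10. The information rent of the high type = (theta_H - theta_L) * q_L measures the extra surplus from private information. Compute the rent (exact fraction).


Step 1: theta_H - theta_L = 41 - 24 = 17
Step 2: Information rent = (theta_H - theta_L) * q_L
Step 3: = 17 * 3/10
Step 4: = 51/10

51/10


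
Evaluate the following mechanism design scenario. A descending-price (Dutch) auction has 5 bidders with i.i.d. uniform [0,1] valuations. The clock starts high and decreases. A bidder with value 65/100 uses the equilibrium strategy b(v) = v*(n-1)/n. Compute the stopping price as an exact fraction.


Step 1: Dutch auctions are strategically equivalent to first-price auctions
Step 2: The equilibrium bid is b(v) = v*(n-1)/n
Step 3: b = 13/20 * 4/5
Step 4: b = 13/25

13/25


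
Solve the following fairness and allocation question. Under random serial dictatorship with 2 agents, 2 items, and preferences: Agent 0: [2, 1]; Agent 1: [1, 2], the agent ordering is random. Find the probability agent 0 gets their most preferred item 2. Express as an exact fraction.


Step 1: Agent 0 wants item 2
Step 2: There are 2 possible orderings of agents
Step 3: In 2 orderings, agent 0 gets item 2
Step 4: Probability = 2/2 = 1

1


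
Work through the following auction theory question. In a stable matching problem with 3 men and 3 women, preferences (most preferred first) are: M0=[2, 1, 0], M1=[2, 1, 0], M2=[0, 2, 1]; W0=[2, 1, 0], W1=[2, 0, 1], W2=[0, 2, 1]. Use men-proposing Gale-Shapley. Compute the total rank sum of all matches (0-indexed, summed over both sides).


Step 1: Run Gale-Shapley (men propose, women hold best offer):
  M0 proposes to W2; she accepts
  M1 proposes to W2; rejected
  M1 proposes to W1; she accepts
  M2 proposes to W0; she accepts
Step 2: Final matching: W0-M2, W1-M1, W2-M0
Step 3: 0-indexed ranks (man's rank of his match, then woman's): 0 + 0 + 1 + 2 + 0 + 0
Step 4: Total rank sum = 3

3


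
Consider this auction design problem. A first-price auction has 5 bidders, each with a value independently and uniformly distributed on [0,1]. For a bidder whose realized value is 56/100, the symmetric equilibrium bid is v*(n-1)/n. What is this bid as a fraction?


Step 1: The symmetric BNE bidding function is b(v) = v * (n-1) / n
Step 2: Substitute v = 14/25 and n = 5
Step 3: b = 14/25 * 4/5
Step 4: b = 56/125

56/125


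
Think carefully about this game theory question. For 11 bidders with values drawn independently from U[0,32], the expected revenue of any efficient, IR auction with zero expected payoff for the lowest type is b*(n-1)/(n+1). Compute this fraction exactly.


Step 1: By Revenue Equivalence, expected revenue = b*(n-1)/(n+1)
Step 2: Substituting n = 11, b = 32
Step 3: Revenue = 32*(11-1)/(11+1) = 32*10/12
Step 4: Revenue = 320/12 = 80/3

80/3


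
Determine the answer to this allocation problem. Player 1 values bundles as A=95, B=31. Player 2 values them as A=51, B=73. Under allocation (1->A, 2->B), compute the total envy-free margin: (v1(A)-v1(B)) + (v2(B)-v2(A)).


Step 1: Player 1's margin = v1(A) - v1(B) = 95 - 31 = 64
Step 2: Player 2's margin = v2(B) - v2(A) = 73 - 51 = 22
Step 3: Total margin = 64 + 22 = 86

86


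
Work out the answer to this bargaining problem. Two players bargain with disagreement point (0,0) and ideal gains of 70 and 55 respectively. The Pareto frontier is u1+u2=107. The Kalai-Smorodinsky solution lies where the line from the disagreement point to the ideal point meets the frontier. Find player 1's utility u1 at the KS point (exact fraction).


Step 1: At the KS point, (u1-d1)/r1 = (u2-d2)/r2 = t and u1+u2 = 107
Step 2: u1 = d1 + r1*t and u2 = d2 + r2*t, so (d1 + r1*t) + (d2 + r2*t) = 107
Step 3: t = (107 - 0 - 0)/(70 + 55) = 107/125
Step 4: u1 = d1 + r1*t = 0 + 70 * 107/125 = 1498/25
Step 5: (Check: u2 = d2 + r2*t = 1177/25; u1+u2 = 1498/25 + 1177/25 = 107, on the frontier.)

1498/25


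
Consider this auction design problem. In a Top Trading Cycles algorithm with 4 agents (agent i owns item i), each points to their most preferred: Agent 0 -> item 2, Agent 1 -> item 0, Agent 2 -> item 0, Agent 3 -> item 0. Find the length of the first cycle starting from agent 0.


Step 1: Trace the pointer graph from agent 0: 0 -> 2 -> 0
Step 2: A cycle is detected when we revisit agent 0
Step 3: The cycle is: 0 -> 2 -> 0
Step 4: Cycle length = 2

2


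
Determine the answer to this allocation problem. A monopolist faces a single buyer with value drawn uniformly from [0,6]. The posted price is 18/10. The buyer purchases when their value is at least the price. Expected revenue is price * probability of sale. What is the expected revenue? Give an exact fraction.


Step 1: Posted price r = 9/5, value support [0,6]
Step 2: P(v >= r) = (6 - 9/5)/6 = 7/10
Step 3: Expected revenue = r * P(v >= r) = 9/5 * 7/10
Step 4: Revenue = 63/50

63/50


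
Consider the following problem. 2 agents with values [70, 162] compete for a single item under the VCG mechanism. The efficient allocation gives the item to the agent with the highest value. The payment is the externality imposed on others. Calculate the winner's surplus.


Step 1: The winner is the agent with the highest value: agent 1 with value 162
Step 2: Values of other agents: [70]
Step 3: VCG payment = max of others' values = 70
Step 4: Surplus = 162 - 70 = 92

92


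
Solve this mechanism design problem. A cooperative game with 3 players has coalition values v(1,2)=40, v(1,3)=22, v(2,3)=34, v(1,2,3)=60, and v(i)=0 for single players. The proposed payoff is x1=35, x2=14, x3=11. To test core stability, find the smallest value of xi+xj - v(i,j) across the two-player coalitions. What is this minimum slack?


Step 1: Slack for coalition (1,2): x1+x2 - v12 = 49 - 40 = 9
Step 2: Slack for coalition (1,3): x1+x3 - v13 = 46 - 22 = 24
Step 3: Slack for coalition (2,3): x2+x3 - v23 = 25 - 34 = -9
Step 4: Minimum slack = min(9, 24, -9) = -9, attained by (2,3); coalition (2,3) can block (slack < 0), so the allocation is not in the core

-9


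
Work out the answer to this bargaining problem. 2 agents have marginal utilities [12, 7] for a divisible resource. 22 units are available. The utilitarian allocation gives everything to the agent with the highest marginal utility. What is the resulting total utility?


Step 1: The marginal utilities are [12, 7]
Step 2: The highest marginal utility is 12
Step 3: All 22 units go to that agent
Step 4: Total utility = 12 * 22 = 264

264


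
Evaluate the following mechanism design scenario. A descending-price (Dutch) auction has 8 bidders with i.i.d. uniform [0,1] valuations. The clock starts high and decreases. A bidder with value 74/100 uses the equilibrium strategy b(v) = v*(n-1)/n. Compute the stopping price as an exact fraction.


Step 1: Dutch auctions are strategically equivalent to first-price auctions
Step 2: The equilibrium bid is b(v) = v*(n-1)/n
Step 3: b = 37/50 * 7/8
Step 4: b = 259/400

259/400


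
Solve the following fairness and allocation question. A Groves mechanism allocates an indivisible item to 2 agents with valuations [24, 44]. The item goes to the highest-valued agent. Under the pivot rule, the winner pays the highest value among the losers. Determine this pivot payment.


Step 1: The efficient winner is agent 1 with value 44
Step 2: Other agents' values: [24]
Step 3: Pivot payment = max(others) = 24
Step 4: The winner pays 24

24


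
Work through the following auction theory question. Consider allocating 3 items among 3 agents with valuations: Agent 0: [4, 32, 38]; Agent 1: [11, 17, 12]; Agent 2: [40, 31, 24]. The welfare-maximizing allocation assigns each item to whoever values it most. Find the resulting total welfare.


Step 1: For each item, find the maximum value among all agents.
Step 2: Item 0 -> Agent 2 (value 40)
Step 3: Item 1 -> Agent 0 (value 32)
Step 4: Item 2 -> Agent 0 (value 38)
Step 5: Total welfare = 40 + 32 + 38 = 110

110


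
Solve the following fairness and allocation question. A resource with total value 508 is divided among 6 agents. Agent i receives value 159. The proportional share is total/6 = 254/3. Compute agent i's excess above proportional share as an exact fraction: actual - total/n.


Step 1: Proportional share = 508/6 = 254/3
Step 2: Agent's actual allocation = 159
Step 3: Excess = 159 - 254/3 = 223/3

223/3


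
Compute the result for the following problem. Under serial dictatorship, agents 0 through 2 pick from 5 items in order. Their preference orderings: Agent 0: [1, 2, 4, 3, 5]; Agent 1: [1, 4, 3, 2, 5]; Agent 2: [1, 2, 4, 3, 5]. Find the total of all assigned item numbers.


Step 1: Agent 0 picks item 1
Step 2: Agent 1 picks item 4
Step 3: Agent 2 picks item 2
Step 4: Sum = 1 + 4 + 2 = 7

7


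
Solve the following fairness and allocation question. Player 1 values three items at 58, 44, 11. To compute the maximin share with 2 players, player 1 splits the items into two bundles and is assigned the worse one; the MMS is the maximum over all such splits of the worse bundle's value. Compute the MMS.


Step 1: Item values = 58, 44, 11
Step 2: Enumerate all 2-bundle partitions and take the smaller bundle:
  Partition 1: {58} vs {44,11} -> bundles 58, 55; min = 55
  Partition 2: {44} vs {58,11} -> bundles 44, 69; min = 44
  Partition 3: {11} vs {58,44} -> bundles 11, 102; min = 11
Step 3: MMS = max(55, 44, 11) = 55

55


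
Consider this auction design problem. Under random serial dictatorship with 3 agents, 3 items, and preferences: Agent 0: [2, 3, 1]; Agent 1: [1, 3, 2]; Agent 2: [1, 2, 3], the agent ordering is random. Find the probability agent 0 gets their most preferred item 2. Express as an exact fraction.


Step 1: Agent 0 wants item 2
Step 2: There are 6 possible orderings of agents
Step 3: In 5 orderings, agent 0 gets item 2
Step 4: Probability = 5/6

5/6


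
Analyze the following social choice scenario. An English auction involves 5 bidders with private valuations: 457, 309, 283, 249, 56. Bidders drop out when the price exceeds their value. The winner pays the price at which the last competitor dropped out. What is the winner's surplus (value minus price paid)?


Step 1: Identify the highest value: 457
Step 2: Identify the second-highest value: 309
Step 3: The final price = second-highest value = 309
Step 4: Surplus = 457 - 309 = 148

148


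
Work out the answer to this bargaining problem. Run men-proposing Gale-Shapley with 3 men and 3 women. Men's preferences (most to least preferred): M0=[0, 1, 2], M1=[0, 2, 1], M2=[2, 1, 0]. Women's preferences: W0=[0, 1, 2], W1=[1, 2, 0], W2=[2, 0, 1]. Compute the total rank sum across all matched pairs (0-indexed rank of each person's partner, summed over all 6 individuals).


Step 1: Run Gale-Shapley (men propose, women hold best offer):
  M0 proposes to W0; she accepts
  M1 proposes to W0; rejected
  M1 proposes to W2; she accepts
  M2 proposes to W2; she switches from M1
  M1 proposes to W1; she accepts
Step 2: Final matching: W0-M0, W1-M1, W2-M2
Step 3: 0-indexed ranks (man's rank of his match, then woman's): 0 + 0 + 2 + 0 + 0 + 0
Step 4: Total rank sum = 2

2


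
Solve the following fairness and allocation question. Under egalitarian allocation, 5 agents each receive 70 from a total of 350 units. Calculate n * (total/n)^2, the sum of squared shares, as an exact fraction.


Step 1: Each agent's share = 350/5 = 70
Step 2: Square of each share = (70)^2 = 4900
Step 3: Sum of squares = 5 * 4900 = 24500

24500


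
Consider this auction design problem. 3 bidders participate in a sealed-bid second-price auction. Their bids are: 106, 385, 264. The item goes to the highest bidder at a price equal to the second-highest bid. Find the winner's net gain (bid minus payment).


Step 1: Sort bids in descending order: 385, 264, 106
Step 2: The winning bid is the highest: 385
Step 3: The payment equals the second-highest bid: 264
Step 4: Surplus = winner's bid - payment = 385 - 264 = 121

121


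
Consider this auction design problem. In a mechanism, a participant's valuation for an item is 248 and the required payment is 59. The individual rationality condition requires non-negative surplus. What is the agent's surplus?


Step 1: Surplus = value - payment = 248 - 59 = 189
Step 2: IR is satisfied (surplus >= 0)

189


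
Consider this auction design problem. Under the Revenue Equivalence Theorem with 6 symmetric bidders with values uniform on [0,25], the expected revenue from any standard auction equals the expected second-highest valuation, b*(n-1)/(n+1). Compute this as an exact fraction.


Step 1: By Revenue Equivalence, expected revenue = b*(n-1)/(n+1)
Step 2: Substituting n = 6, b = 25
Step 3: Revenue = 25*(6-1)/(6+1) = 25*5/7
Step 4: Revenue = 125/7

125/7


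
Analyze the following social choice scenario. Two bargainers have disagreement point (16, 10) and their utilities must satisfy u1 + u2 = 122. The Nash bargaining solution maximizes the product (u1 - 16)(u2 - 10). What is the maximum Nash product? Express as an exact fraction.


Step 1: The Nash solution splits surplus symmetrically above the disagreement point
Step 2: u1 = (total + d1 - d2)/2 = (122 + 16 - 10)/2 = 64
Step 3: u2 = (total - d1 + d2)/2 = (122 - 16 + 10)/2 = 58
Step 4: Nash product = (64 - 16) * (58 - 10)
Step 5: = 48 * 48 = 2304

2304


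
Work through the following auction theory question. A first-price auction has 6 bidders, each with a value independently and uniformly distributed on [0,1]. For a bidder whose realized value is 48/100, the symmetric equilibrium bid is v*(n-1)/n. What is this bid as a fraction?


Step 1: The symmetric BNE bidding function is b(v) = v * (n-1) / n
Step 2: Substitute v = 12/25 and n = 6
Step 3: b = 12/25 * 5/6
Step 4: b = 2/5

2/5


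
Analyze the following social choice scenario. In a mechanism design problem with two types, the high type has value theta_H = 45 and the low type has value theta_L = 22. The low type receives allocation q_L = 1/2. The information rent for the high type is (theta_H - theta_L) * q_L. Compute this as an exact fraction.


Step 1: theta_H - theta_L = 45 - 22 = 23
Step 2: Information rent = (theta_H - theta_L) * q_L
Step 3: = 23 * 1/2
Step 4: = 23/2

23/2


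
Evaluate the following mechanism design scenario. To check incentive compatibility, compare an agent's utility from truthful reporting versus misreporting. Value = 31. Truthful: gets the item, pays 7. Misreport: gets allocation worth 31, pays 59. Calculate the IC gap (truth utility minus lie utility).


Step 1: U(truth) = value - payment = 31 - 7 = 24
Step 2: U(lie) = allocation - payment = 31 - 59 = -28
Step 3: IC gap = 24 - (-28) = 52

52


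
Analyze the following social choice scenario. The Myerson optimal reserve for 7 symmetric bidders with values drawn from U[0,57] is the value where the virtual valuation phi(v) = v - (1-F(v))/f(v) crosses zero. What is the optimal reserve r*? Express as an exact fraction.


Step 1: For U[0,57], F(v) = v/57 and f(v) = 1/57
Step 2: phi(v) = v - (1 - v/57)/(1/57) = v - (57 - v) = 2v - 57
Step 3: Set phi(r*) = 0: 2r* - 57 = 0
Step 4: r* = 57/2 (the number of bidders n = 7 does not enter)

57/2


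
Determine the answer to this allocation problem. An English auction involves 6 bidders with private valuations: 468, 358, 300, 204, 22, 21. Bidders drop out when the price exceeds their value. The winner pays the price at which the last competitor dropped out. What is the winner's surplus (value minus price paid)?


Step 1: Identify the highest value: 468
Step 2: Identify the second-highest value: 358
Step 3: The final price = second-highest value = 358
Step 4: Surplus = 468 - 358 = 110

110


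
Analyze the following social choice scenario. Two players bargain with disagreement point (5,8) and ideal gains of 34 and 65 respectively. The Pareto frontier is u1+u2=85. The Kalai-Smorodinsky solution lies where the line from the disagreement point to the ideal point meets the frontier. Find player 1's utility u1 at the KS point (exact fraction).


Step 1: At the KS point, (u1-d1)/r1 = (u2-d2)/r2 = t and u1+u2 = 85
Step 2: u1 = d1 + r1*t and u2 = d2 + r2*t, so (d1 + r1*t) + (d2 + r2*t) = 85
Step 3: t = (85 - 5 - 8)/(34 + 65) = 72/99 = 8/11
Step 4: u1 = d1 + r1*t = 5 + 34 * 8/11 = 327/11
Step 5: (Check: u2 = d2 + r2*t = 608/11; u1+u2 = 327/11 + 608/11 = 85, on the frontier.)

327/11


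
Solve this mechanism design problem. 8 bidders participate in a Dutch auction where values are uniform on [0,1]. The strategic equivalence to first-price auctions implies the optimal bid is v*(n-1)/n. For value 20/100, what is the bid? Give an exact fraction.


Step 1: Dutch auctions are strategically equivalent to first-price auctions
Step 2: The equilibrium bid is b(v) = v*(n-1)/n
Step 3: b = 1/5 * 7/8
Step 4: b = 7/40

7/40


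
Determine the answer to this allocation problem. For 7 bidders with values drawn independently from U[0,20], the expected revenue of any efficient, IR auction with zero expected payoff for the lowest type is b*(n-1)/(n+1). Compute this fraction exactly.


Step 1: By Revenue Equivalence, expected revenue = b*(n-1)/(n+1)
Step 2: Substituting n = 7, b = 20
Step 3: Revenue = 20*(7-1)/(7+1) = 20*6/8
Step 4: Revenue = 120/8 = 15

15


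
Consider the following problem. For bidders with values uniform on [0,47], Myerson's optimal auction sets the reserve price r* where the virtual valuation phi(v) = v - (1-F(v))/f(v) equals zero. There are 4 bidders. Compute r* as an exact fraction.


Step 1: For U[0,47], F(v) = v/47 and f(v) = 1/47
Step 2: phi(v) = v - (1 - v/47)/(1/47) = v - (47 - v) = 2v - 47
Step 3: Set phi(r*) = 0: 2r* - 47 = 0
Step 4: r* = 47/2 (the number of bidders n = 4 does not enter)

47/2


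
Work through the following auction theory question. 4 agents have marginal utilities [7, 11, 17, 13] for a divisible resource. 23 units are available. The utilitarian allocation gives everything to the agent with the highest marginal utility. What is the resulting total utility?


Step 1: The marginal utilities are [7, 11, 17, 13]
Step 2: The highest marginal utility is 17
Step 3: All 23 units go to that agent
Step 4: Total utility = 17 * 23 = 391

391


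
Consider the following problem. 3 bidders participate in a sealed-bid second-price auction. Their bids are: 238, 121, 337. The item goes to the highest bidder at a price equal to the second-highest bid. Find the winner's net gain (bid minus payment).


Step 1: Sort bids in descending order: 337, 238, 121
Step 2: The winning bid is the highest: 337
Step 3: The payment equals the second-highest bid: 238
Step 4: Surplus = winner's bid - payment = 337 - 238 = 99

99


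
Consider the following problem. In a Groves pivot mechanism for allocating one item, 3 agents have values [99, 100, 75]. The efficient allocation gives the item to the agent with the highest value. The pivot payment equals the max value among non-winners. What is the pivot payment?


Step 1: The efficient winner is agent 1 with value 100
Step 2: Other agents' values: [99, 75]
Step 3: Pivot payment = max(others) = 99
Step 4: The winner pays 99

99


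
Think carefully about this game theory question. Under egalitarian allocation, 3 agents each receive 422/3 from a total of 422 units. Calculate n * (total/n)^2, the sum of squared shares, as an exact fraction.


Step 1: Each agent's share = 422/3
Step 2: Square of each share = (422/3)^2 = 178084/9
Step 3: Sum of squares = 3 * 178084/9 = 178084/3

178084/3


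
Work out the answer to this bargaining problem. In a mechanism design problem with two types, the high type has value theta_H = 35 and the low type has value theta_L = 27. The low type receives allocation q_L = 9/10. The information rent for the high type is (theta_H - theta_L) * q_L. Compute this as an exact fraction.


Step 1: theta_H - theta_L = 35 - 27 = 8
Step 2: Information rent = (theta_H - theta_L) * q_L
Step 3: = 8 * 9/10
Step 4: = 36/5

36/5


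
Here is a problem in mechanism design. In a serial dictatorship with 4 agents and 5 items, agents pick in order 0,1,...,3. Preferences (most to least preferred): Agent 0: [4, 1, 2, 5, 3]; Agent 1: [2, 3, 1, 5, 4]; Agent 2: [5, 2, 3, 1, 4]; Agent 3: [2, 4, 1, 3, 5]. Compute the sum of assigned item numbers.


Step 1: Agent 0 picks item 4
Step 2: Agent 1 picks item 2
Step 3: Agent 2 picks item 5
Step 4: Agent 3 picks item 1
Step 5: Sum = 4 + 2 + 5 + 1 = 12

12


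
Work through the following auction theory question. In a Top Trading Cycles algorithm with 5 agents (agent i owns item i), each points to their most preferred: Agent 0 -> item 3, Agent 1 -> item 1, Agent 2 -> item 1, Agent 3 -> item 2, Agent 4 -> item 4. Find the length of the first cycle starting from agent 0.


Step 1: Trace the pointer graph from agent 0: 0 -> 3 -> 2 -> 1 -> 1
Step 2: A cycle is detected when we revisit agent 1
Step 3: The cycle is: 1 -> 1
Step 4: Cycle length = 1

1


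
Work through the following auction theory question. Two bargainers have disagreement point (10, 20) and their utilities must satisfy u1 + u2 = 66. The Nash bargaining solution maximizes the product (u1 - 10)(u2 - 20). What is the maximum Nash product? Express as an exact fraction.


Step 1: The Nash solution splits surplus symmetrically above the disagreement point
Step 2: u1 = (total + d1 - d2)/2 = (66 + 10 - 20)/2 = 28
Step 3: u2 = (total - d1 + d2)/2 = (66 - 10 + 20)/2 = 38
Step 4: Nash product = (28 - 10) * (38 - 20)
Step 5: = 18 * 18 = 324

324


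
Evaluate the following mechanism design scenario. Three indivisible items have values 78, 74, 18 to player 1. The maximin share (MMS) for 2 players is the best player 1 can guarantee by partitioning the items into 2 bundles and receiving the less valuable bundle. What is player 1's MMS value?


Step 1: Item values = 78, 74, 18
Step 2: Enumerate all 2-bundle partitions and take the smaller bundle:
  Partition 1: {78} vs {74,18} -> bundles 78, 92; min = 78
  Partition 2: {74} vs {78,18} -> bundles 74, 96; min = 74
  Partition 3: {18} vs {78,74} -> bundles 18, 152; min = 18
Step 3: MMS = max(78, 74, 18) = 78

78


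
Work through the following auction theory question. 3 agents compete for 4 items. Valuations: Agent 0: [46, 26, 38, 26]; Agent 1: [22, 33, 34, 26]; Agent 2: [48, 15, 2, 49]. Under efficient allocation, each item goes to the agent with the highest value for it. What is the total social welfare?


Step 1: For each item, find the maximum value among all agents.
Step 2: Item 0 -> Agent 2 (value 48)
Step 3: Item 1 -> Agent 1 (value 33)
Step 4: Item 2 -> Agent 0 (value 38)
Step 5: Item 3 -> Agent 2 (value 49)
Step 6: Total welfare = 48 + 33 + 38 + 49 = 168

168


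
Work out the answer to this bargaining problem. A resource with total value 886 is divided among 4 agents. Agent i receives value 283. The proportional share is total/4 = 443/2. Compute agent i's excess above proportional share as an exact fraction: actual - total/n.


Step 1: Proportional share = 886/4 = 443/2
Step 2: Agent's actual allocation = 283
Step 3: Excess = 283 - 443/2 = 123/2

123/2


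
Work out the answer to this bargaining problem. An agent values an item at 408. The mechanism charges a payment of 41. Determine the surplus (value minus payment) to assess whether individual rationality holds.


Step 1: Surplus = value - payment = 408 - 41 = 367
Step 2: IR is satisfied (surplus >= 0)

367


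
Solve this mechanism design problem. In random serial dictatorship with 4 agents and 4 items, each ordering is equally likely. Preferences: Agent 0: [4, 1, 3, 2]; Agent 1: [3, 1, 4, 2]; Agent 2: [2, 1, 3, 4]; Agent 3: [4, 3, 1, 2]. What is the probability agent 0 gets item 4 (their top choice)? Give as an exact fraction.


Step 1: Agent 0 wants item 4
Step 2: There are 24 possible orderings of agents
Step 3: In 12 orderings, agent 0 gets item 4
Step 4: Probability = 12/24 = 1/2

1/2


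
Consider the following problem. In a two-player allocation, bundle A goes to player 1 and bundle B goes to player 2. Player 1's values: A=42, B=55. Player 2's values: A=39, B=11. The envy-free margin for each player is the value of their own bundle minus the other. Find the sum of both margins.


Step 1: Player 1's margin = v1(A) - v1(B) = 42 - 55 = -13
Step 2: Player 2's margin = v2(B) - v2(A) = 11 - 39 = -28
Step 3: Total margin = -13 + -28 = -41

-41


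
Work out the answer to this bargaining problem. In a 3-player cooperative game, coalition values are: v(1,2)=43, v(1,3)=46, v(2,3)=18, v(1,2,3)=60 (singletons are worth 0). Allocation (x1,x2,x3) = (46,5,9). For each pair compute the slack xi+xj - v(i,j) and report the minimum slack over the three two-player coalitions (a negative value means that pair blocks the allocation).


Step 1: Slack for coalition (1,2): x1+x2 - v12 = 51 - 43 = 8
Step 2: Slack for coalition (1,3): x1+x3 - v13 = 55 - 46 = 9
Step 3: Slack for coalition (2,3): x2+x3 - v23 = 14 - 18 = -4
Step 4: Minimum slack = min(8, 9, -4) = -4, attained by (2,3); coalition (2,3) can block (slack < 0), so the allocation is not in the core

-4


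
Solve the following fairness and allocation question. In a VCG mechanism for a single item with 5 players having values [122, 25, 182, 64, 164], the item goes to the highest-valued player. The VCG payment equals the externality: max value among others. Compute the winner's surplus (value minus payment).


Step 1: The winner is the agent with the highest value: agent 2 with value 182
Step 2: Values of other agents: [122, 25, 64, 164]
Step 3: VCG payment = max of others' values = 164
Step 4: Surplus = 182 - 164 = 18

18


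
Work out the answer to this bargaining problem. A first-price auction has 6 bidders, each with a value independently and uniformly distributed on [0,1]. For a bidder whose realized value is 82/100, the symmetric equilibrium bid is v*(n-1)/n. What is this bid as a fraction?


Step 1: The symmetric BNE bidding function is b(v) = v * (n-1) / n
Step 2: Substitute v = 41/50 and n = 6
Step 3: b = 41/50 * 5/6
Step 4: b = 41/60

41/60


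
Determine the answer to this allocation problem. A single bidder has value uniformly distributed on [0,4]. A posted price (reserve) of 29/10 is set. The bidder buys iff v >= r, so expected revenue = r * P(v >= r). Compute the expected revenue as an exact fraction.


Step 1: Posted price r = 29/10, value support [0,4]
Step 2: P(v >= r) = (4 - 29/10)/4 = 11/40
Step 3: Expected revenue = r * P(v >= r) = 29/10 * 11/40
Step 4: Revenue = 319/400

319/400


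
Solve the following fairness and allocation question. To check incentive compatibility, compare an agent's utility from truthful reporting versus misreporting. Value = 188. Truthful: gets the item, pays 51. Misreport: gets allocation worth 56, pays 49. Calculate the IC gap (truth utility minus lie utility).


Step 1: U(truth) = value - payment = 188 - 51 = 137
Step 2: U(lie) = allocation - payment = 56 - 49 = 7
Step 3: IC gap = 137 - 7 = 130

130


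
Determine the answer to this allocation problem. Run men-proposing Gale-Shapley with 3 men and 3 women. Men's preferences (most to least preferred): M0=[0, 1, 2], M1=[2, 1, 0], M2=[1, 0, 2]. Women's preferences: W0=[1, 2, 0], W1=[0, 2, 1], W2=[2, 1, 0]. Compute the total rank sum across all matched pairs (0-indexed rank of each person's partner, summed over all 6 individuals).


Step 1: Run Gale-Shapley (men propose, women hold best offer):
  M0 proposes to W0; she accepts
  M1 proposes to W2; she accepts
  M2 proposes to W1; she accepts
Step 2: Final matching: W0-M0, W1-M2, W2-M1
Step 3: 0-indexed ranks (man's rank of his match, then woman's): 0 + 2 + 0 + 1 + 0 + 1
Step 4: Total rank sum = 4

4


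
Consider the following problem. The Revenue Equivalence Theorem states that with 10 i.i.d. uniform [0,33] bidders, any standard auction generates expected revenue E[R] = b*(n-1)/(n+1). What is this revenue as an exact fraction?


Step 1: By Revenue Equivalence, expected revenue = b*(n-1)/(n+1)
Step 2: Substituting n = 10, b = 33
Step 3: Revenue = 33*(10-1)/(10+1) = 33*9/11
Step 4: Revenue = 297/11 = 27

27


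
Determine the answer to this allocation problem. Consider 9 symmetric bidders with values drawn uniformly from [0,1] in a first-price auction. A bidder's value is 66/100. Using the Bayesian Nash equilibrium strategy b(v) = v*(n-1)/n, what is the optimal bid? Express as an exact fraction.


Step 1: The symmetric BNE bidding function is b(v) = v * (n-1) / n
Step 2: Substitute v = 33/50 and n = 9
Step 3: b = 33/50 * 8/9
Step 4: b = 44/75

44/75


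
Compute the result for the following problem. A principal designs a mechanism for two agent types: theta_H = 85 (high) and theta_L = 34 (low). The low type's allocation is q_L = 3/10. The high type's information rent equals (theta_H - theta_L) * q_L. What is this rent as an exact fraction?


Step 1: theta_H - theta_L = 85 - 34 = 51
Step 2: Information rent = (theta_H - theta_L) * q_L
Step 3: = 51 * 3/10
Step 4: = 153/10

153/10


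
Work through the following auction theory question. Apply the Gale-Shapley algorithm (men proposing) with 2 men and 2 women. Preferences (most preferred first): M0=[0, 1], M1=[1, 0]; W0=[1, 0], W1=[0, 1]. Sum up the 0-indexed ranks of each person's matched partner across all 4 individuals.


Step 1: Run Gale-Shapley (men propose, women hold best offer):
  M0 proposes to W0; she accepts
  M1 proposes to W1; she accepts
Step 2: Final matching: W0-M0, W1-M1
Step 3: 0-indexed ranks (man's rank of his match, then woman's): 0 + 1 + 0 + 1
Step 4: Total rank sum = 2

2
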